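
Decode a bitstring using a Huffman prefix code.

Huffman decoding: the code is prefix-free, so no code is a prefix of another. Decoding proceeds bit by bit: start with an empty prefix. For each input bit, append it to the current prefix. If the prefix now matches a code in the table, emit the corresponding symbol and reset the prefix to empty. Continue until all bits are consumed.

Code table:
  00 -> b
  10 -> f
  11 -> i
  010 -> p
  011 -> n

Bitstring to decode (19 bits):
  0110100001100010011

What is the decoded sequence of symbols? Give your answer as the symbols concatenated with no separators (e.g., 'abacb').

Answer: npbnbpn

Derivation:
Bit 0: prefix='0' (no match yet)
Bit 1: prefix='01' (no match yet)
Bit 2: prefix='011' -> emit 'n', reset
Bit 3: prefix='0' (no match yet)
Bit 4: prefix='01' (no match yet)
Bit 5: prefix='010' -> emit 'p', reset
Bit 6: prefix='0' (no match yet)
Bit 7: prefix='00' -> emit 'b', reset
Bit 8: prefix='0' (no match yet)
Bit 9: prefix='01' (no match yet)
Bit 10: prefix='011' -> emit 'n', reset
Bit 11: prefix='0' (no match yet)
Bit 12: prefix='00' -> emit 'b', reset
Bit 13: prefix='0' (no match yet)
Bit 14: prefix='01' (no match yet)
Bit 15: prefix='010' -> emit 'p', reset
Bit 16: prefix='0' (no match yet)
Bit 17: prefix='01' (no match yet)
Bit 18: prefix='011' -> emit 'n', reset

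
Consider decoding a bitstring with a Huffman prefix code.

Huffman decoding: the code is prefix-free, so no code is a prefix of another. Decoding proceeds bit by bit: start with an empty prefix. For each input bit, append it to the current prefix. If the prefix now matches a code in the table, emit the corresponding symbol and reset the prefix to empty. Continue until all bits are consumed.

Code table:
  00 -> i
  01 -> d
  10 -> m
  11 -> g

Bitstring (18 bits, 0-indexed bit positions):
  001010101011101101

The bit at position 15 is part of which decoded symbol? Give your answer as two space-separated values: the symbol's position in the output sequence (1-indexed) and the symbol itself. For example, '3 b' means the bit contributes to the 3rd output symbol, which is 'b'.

Answer: 8 g

Derivation:
Bit 0: prefix='0' (no match yet)
Bit 1: prefix='00' -> emit 'i', reset
Bit 2: prefix='1' (no match yet)
Bit 3: prefix='10' -> emit 'm', reset
Bit 4: prefix='1' (no match yet)
Bit 5: prefix='10' -> emit 'm', reset
Bit 6: prefix='1' (no match yet)
Bit 7: prefix='10' -> emit 'm', reset
Bit 8: prefix='1' (no match yet)
Bit 9: prefix='10' -> emit 'm', reset
Bit 10: prefix='1' (no match yet)
Bit 11: prefix='11' -> emit 'g', reset
Bit 12: prefix='1' (no match yet)
Bit 13: prefix='10' -> emit 'm', reset
Bit 14: prefix='1' (no match yet)
Bit 15: prefix='11' -> emit 'g', reset
Bit 16: prefix='0' (no match yet)
Bit 17: prefix='01' -> emit 'd', reset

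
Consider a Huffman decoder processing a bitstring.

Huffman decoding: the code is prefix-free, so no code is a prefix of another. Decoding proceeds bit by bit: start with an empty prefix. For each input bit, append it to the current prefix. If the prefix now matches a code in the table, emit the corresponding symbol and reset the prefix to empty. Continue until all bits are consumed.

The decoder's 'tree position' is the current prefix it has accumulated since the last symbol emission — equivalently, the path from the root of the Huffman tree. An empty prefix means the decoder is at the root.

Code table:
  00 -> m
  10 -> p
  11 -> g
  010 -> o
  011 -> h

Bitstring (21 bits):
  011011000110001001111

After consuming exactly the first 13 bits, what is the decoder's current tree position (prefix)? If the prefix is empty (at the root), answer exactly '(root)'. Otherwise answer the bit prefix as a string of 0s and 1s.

Bit 0: prefix='0' (no match yet)
Bit 1: prefix='01' (no match yet)
Bit 2: prefix='011' -> emit 'h', reset
Bit 3: prefix='0' (no match yet)
Bit 4: prefix='01' (no match yet)
Bit 5: prefix='011' -> emit 'h', reset
Bit 6: prefix='0' (no match yet)
Bit 7: prefix='00' -> emit 'm', reset
Bit 8: prefix='0' (no match yet)
Bit 9: prefix='01' (no match yet)
Bit 10: prefix='011' -> emit 'h', reset
Bit 11: prefix='0' (no match yet)
Bit 12: prefix='00' -> emit 'm', reset

Answer: (root)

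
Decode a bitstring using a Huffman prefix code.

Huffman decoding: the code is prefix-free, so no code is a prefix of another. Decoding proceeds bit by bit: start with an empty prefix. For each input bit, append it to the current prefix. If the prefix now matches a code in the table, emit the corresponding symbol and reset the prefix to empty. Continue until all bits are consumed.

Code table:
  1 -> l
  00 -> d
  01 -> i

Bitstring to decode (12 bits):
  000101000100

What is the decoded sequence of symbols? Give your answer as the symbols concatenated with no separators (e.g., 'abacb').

Bit 0: prefix='0' (no match yet)
Bit 1: prefix='00' -> emit 'd', reset
Bit 2: prefix='0' (no match yet)
Bit 3: prefix='01' -> emit 'i', reset
Bit 4: prefix='0' (no match yet)
Bit 5: prefix='01' -> emit 'i', reset
Bit 6: prefix='0' (no match yet)
Bit 7: prefix='00' -> emit 'd', reset
Bit 8: prefix='0' (no match yet)
Bit 9: prefix='01' -> emit 'i', reset
Bit 10: prefix='0' (no match yet)
Bit 11: prefix='00' -> emit 'd', reset

Answer: diidid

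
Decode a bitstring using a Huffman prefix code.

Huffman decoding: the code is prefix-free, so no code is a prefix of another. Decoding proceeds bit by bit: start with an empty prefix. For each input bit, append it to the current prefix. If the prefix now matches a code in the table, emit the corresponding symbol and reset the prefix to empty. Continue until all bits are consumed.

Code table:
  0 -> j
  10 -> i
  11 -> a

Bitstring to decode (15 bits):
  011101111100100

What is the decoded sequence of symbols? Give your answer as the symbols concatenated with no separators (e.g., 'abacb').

Answer: jaiaaijij

Derivation:
Bit 0: prefix='0' -> emit 'j', reset
Bit 1: prefix='1' (no match yet)
Bit 2: prefix='11' -> emit 'a', reset
Bit 3: prefix='1' (no match yet)
Bit 4: prefix='10' -> emit 'i', reset
Bit 5: prefix='1' (no match yet)
Bit 6: prefix='11' -> emit 'a', reset
Bit 7: prefix='1' (no match yet)
Bit 8: prefix='11' -> emit 'a', reset
Bit 9: prefix='1' (no match yet)
Bit 10: prefix='10' -> emit 'i', reset
Bit 11: prefix='0' -> emit 'j', reset
Bit 12: prefix='1' (no match yet)
Bit 13: prefix='10' -> emit 'i', reset
Bit 14: prefix='0' -> emit 'j', reset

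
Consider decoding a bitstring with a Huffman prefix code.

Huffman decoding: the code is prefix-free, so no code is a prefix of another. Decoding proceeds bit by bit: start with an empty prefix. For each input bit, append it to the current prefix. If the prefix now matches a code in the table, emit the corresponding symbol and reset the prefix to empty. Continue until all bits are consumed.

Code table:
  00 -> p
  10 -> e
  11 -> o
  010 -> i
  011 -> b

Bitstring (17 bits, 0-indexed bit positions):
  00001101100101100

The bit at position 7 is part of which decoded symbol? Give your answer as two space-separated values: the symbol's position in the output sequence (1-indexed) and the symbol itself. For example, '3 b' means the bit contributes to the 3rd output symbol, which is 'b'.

Answer: 4 b

Derivation:
Bit 0: prefix='0' (no match yet)
Bit 1: prefix='00' -> emit 'p', reset
Bit 2: prefix='0' (no match yet)
Bit 3: prefix='00' -> emit 'p', reset
Bit 4: prefix='1' (no match yet)
Bit 5: prefix='11' -> emit 'o', reset
Bit 6: prefix='0' (no match yet)
Bit 7: prefix='01' (no match yet)
Bit 8: prefix='011' -> emit 'b', reset
Bit 9: prefix='0' (no match yet)
Bit 10: prefix='00' -> emit 'p', reset
Bit 11: prefix='1' (no match yet)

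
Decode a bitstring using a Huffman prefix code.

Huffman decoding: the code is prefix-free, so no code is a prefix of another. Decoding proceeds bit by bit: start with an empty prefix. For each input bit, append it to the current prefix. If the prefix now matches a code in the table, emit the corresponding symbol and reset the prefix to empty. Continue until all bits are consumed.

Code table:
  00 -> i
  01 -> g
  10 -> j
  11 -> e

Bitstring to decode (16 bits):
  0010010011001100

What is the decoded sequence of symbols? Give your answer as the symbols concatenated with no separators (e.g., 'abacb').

Bit 0: prefix='0' (no match yet)
Bit 1: prefix='00' -> emit 'i', reset
Bit 2: prefix='1' (no match yet)
Bit 3: prefix='10' -> emit 'j', reset
Bit 4: prefix='0' (no match yet)
Bit 5: prefix='01' -> emit 'g', reset
Bit 6: prefix='0' (no match yet)
Bit 7: prefix='00' -> emit 'i', reset
Bit 8: prefix='1' (no match yet)
Bit 9: prefix='11' -> emit 'e', reset
Bit 10: prefix='0' (no match yet)
Bit 11: prefix='00' -> emit 'i', reset
Bit 12: prefix='1' (no match yet)
Bit 13: prefix='11' -> emit 'e', reset
Bit 14: prefix='0' (no match yet)
Bit 15: prefix='00' -> emit 'i', reset

Answer: ijgieiei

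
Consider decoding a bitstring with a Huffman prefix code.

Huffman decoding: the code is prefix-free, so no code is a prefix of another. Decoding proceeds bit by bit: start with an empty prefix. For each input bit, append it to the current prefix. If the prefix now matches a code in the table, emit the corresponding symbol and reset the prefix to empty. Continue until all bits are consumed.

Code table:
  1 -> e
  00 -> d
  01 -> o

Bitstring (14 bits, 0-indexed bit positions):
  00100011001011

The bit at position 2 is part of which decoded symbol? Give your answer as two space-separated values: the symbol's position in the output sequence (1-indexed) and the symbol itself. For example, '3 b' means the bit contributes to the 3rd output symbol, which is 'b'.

Bit 0: prefix='0' (no match yet)
Bit 1: prefix='00' -> emit 'd', reset
Bit 2: prefix='1' -> emit 'e', reset
Bit 3: prefix='0' (no match yet)
Bit 4: prefix='00' -> emit 'd', reset
Bit 5: prefix='0' (no match yet)
Bit 6: prefix='01' -> emit 'o', reset

Answer: 2 e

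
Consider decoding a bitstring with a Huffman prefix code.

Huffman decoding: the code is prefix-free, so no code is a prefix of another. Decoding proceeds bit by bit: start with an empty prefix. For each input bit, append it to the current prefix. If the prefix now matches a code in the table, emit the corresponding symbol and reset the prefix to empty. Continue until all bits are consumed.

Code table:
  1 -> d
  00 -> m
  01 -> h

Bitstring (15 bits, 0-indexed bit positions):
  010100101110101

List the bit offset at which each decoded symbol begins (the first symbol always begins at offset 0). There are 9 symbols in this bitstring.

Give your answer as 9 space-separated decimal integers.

Answer: 0 2 4 6 7 9 10 11 13

Derivation:
Bit 0: prefix='0' (no match yet)
Bit 1: prefix='01' -> emit 'h', reset
Bit 2: prefix='0' (no match yet)
Bit 3: prefix='01' -> emit 'h', reset
Bit 4: prefix='0' (no match yet)
Bit 5: prefix='00' -> emit 'm', reset
Bit 6: prefix='1' -> emit 'd', reset
Bit 7: prefix='0' (no match yet)
Bit 8: prefix='01' -> emit 'h', reset
Bit 9: prefix='1' -> emit 'd', reset
Bit 10: prefix='1' -> emit 'd', reset
Bit 11: prefix='0' (no match yet)
Bit 12: prefix='01' -> emit 'h', reset
Bit 13: prefix='0' (no match yet)
Bit 14: prefix='01' -> emit 'h', reset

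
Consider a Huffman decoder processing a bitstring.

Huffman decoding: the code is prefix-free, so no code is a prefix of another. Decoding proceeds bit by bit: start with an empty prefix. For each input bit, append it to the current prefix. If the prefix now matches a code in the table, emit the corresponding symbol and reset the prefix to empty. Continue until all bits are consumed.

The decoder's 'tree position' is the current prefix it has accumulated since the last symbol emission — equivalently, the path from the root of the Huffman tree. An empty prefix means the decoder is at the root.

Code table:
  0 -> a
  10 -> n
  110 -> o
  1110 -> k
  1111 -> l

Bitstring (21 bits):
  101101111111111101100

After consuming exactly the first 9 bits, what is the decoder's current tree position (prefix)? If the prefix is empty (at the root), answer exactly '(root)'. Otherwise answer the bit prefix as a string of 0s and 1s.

Bit 0: prefix='1' (no match yet)
Bit 1: prefix='10' -> emit 'n', reset
Bit 2: prefix='1' (no match yet)
Bit 3: prefix='11' (no match yet)
Bit 4: prefix='110' -> emit 'o', reset
Bit 5: prefix='1' (no match yet)
Bit 6: prefix='11' (no match yet)
Bit 7: prefix='111' (no match yet)
Bit 8: prefix='1111' -> emit 'l', reset

Answer: (root)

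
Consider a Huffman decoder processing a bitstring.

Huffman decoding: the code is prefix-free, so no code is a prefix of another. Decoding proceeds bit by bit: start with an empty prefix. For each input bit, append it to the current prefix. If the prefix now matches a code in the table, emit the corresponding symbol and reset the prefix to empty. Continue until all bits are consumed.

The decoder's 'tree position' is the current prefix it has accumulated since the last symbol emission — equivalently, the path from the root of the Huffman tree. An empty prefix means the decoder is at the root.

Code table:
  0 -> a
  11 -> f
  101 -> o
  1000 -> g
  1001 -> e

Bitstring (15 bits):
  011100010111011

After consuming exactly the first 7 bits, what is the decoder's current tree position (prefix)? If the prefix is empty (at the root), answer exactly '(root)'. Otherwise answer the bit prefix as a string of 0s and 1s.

Bit 0: prefix='0' -> emit 'a', reset
Bit 1: prefix='1' (no match yet)
Bit 2: prefix='11' -> emit 'f', reset
Bit 3: prefix='1' (no match yet)
Bit 4: prefix='10' (no match yet)
Bit 5: prefix='100' (no match yet)
Bit 6: prefix='1000' -> emit 'g', reset

Answer: (root)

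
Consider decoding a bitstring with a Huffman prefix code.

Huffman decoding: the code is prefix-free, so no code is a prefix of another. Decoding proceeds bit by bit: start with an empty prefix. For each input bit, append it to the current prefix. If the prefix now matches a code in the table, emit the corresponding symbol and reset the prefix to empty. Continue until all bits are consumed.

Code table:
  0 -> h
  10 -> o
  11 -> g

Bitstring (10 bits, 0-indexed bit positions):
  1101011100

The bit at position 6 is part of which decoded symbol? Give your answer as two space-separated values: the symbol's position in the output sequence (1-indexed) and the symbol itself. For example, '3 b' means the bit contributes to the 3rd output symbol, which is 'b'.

Bit 0: prefix='1' (no match yet)
Bit 1: prefix='11' -> emit 'g', reset
Bit 2: prefix='0' -> emit 'h', reset
Bit 3: prefix='1' (no match yet)
Bit 4: prefix='10' -> emit 'o', reset
Bit 5: prefix='1' (no match yet)
Bit 6: prefix='11' -> emit 'g', reset
Bit 7: prefix='1' (no match yet)
Bit 8: prefix='10' -> emit 'o', reset
Bit 9: prefix='0' -> emit 'h', reset

Answer: 4 g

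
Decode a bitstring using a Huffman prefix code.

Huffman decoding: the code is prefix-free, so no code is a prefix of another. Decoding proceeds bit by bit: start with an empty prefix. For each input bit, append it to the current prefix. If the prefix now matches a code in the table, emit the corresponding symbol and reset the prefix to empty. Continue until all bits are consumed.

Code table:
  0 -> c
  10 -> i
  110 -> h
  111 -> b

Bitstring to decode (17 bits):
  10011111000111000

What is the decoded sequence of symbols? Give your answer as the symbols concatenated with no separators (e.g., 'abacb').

Bit 0: prefix='1' (no match yet)
Bit 1: prefix='10' -> emit 'i', reset
Bit 2: prefix='0' -> emit 'c', reset
Bit 3: prefix='1' (no match yet)
Bit 4: prefix='11' (no match yet)
Bit 5: prefix='111' -> emit 'b', reset
Bit 6: prefix='1' (no match yet)
Bit 7: prefix='11' (no match yet)
Bit 8: prefix='110' -> emit 'h', reset
Bit 9: prefix='0' -> emit 'c', reset
Bit 10: prefix='0' -> emit 'c', reset
Bit 11: prefix='1' (no match yet)
Bit 12: prefix='11' (no match yet)
Bit 13: prefix='111' -> emit 'b', reset
Bit 14: prefix='0' -> emit 'c', reset
Bit 15: prefix='0' -> emit 'c', reset
Bit 16: prefix='0' -> emit 'c', reset

Answer: icbhccbccc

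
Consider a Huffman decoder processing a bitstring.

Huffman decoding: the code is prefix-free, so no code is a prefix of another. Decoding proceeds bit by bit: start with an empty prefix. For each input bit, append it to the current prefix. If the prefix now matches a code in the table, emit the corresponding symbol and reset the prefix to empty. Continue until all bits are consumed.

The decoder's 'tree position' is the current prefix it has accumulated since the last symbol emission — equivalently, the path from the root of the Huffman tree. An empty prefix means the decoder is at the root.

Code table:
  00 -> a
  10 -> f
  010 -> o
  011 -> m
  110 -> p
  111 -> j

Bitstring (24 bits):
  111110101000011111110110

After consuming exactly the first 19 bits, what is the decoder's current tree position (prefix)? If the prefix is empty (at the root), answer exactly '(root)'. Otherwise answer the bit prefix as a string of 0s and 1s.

Bit 0: prefix='1' (no match yet)
Bit 1: prefix='11' (no match yet)
Bit 2: prefix='111' -> emit 'j', reset
Bit 3: prefix='1' (no match yet)
Bit 4: prefix='11' (no match yet)
Bit 5: prefix='110' -> emit 'p', reset
Bit 6: prefix='1' (no match yet)
Bit 7: prefix='10' -> emit 'f', reset
Bit 8: prefix='1' (no match yet)
Bit 9: prefix='10' -> emit 'f', reset
Bit 10: prefix='0' (no match yet)
Bit 11: prefix='00' -> emit 'a', reset
Bit 12: prefix='0' (no match yet)
Bit 13: prefix='01' (no match yet)
Bit 14: prefix='011' -> emit 'm', reset
Bit 15: prefix='1' (no match yet)
Bit 16: prefix='11' (no match yet)
Bit 17: prefix='111' -> emit 'j', reset
Bit 18: prefix='1' (no match yet)

Answer: 1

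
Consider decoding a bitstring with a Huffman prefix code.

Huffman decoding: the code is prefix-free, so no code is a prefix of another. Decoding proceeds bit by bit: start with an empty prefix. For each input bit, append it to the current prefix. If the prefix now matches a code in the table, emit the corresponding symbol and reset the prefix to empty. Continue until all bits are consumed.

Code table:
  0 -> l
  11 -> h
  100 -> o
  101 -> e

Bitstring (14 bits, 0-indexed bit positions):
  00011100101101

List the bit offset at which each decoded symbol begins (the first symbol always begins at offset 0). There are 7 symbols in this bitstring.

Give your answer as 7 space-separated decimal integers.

Answer: 0 1 2 3 5 8 11

Derivation:
Bit 0: prefix='0' -> emit 'l', reset
Bit 1: prefix='0' -> emit 'l', reset
Bit 2: prefix='0' -> emit 'l', reset
Bit 3: prefix='1' (no match yet)
Bit 4: prefix='11' -> emit 'h', reset
Bit 5: prefix='1' (no match yet)
Bit 6: prefix='10' (no match yet)
Bit 7: prefix='100' -> emit 'o', reset
Bit 8: prefix='1' (no match yet)
Bit 9: prefix='10' (no match yet)
Bit 10: prefix='101' -> emit 'e', reset
Bit 11: prefix='1' (no match yet)
Bit 12: prefix='10' (no match yet)
Bit 13: prefix='101' -> emit 'e', reset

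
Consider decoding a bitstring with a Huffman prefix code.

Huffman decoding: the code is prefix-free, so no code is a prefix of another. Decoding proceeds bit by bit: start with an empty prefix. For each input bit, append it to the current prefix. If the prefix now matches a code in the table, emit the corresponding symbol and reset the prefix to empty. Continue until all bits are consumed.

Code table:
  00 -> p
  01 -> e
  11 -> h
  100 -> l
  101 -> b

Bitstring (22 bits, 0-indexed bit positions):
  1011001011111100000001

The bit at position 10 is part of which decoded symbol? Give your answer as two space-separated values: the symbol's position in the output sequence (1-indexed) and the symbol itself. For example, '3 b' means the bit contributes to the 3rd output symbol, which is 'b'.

Answer: 4 h

Derivation:
Bit 0: prefix='1' (no match yet)
Bit 1: prefix='10' (no match yet)
Bit 2: prefix='101' -> emit 'b', reset
Bit 3: prefix='1' (no match yet)
Bit 4: prefix='10' (no match yet)
Bit 5: prefix='100' -> emit 'l', reset
Bit 6: prefix='1' (no match yet)
Bit 7: prefix='10' (no match yet)
Bit 8: prefix='101' -> emit 'b', reset
Bit 9: prefix='1' (no match yet)
Bit 10: prefix='11' -> emit 'h', reset
Bit 11: prefix='1' (no match yet)
Bit 12: prefix='11' -> emit 'h', reset
Bit 13: prefix='1' (no match yet)
Bit 14: prefix='10' (no match yet)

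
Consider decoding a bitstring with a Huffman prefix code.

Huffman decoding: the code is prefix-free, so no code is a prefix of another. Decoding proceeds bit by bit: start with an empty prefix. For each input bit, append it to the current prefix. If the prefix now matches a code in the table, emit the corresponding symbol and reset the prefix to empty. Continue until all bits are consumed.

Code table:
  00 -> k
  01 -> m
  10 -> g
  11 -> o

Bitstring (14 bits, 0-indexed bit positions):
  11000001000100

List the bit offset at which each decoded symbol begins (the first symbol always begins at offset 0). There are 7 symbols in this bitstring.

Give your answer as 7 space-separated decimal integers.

Bit 0: prefix='1' (no match yet)
Bit 1: prefix='11' -> emit 'o', reset
Bit 2: prefix='0' (no match yet)
Bit 3: prefix='00' -> emit 'k', reset
Bit 4: prefix='0' (no match yet)
Bit 5: prefix='00' -> emit 'k', reset
Bit 6: prefix='0' (no match yet)
Bit 7: prefix='01' -> emit 'm', reset
Bit 8: prefix='0' (no match yet)
Bit 9: prefix='00' -> emit 'k', reset
Bit 10: prefix='0' (no match yet)
Bit 11: prefix='01' -> emit 'm', reset
Bit 12: prefix='0' (no match yet)
Bit 13: prefix='00' -> emit 'k', reset

Answer: 0 2 4 6 8 10 12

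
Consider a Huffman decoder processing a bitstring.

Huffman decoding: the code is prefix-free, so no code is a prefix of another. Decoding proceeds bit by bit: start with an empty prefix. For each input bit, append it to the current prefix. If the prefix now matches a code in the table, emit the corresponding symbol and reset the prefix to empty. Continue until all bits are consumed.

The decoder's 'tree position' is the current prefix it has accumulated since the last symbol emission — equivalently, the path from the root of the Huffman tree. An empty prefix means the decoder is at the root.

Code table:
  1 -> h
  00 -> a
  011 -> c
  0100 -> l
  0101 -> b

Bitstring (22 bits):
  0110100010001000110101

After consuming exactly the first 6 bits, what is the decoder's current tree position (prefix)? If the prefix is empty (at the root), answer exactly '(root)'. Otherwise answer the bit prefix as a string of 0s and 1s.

Answer: 010

Derivation:
Bit 0: prefix='0' (no match yet)
Bit 1: prefix='01' (no match yet)
Bit 2: prefix='011' -> emit 'c', reset
Bit 3: prefix='0' (no match yet)
Bit 4: prefix='01' (no match yet)
Bit 5: prefix='010' (no match yet)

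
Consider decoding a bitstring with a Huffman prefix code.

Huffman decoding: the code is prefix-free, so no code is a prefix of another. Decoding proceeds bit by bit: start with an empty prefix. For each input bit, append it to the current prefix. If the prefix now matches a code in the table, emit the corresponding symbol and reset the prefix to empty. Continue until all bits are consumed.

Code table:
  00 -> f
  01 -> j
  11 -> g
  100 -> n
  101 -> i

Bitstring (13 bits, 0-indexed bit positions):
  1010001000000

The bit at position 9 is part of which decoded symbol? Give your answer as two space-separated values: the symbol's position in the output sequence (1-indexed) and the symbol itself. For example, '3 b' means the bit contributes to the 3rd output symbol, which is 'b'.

Answer: 5 f

Derivation:
Bit 0: prefix='1' (no match yet)
Bit 1: prefix='10' (no match yet)
Bit 2: prefix='101' -> emit 'i', reset
Bit 3: prefix='0' (no match yet)
Bit 4: prefix='00' -> emit 'f', reset
Bit 5: prefix='0' (no match yet)
Bit 6: prefix='01' -> emit 'j', reset
Bit 7: prefix='0' (no match yet)
Bit 8: prefix='00' -> emit 'f', reset
Bit 9: prefix='0' (no match yet)
Bit 10: prefix='00' -> emit 'f', reset
Bit 11: prefix='0' (no match yet)
Bit 12: prefix='00' -> emit 'f', reset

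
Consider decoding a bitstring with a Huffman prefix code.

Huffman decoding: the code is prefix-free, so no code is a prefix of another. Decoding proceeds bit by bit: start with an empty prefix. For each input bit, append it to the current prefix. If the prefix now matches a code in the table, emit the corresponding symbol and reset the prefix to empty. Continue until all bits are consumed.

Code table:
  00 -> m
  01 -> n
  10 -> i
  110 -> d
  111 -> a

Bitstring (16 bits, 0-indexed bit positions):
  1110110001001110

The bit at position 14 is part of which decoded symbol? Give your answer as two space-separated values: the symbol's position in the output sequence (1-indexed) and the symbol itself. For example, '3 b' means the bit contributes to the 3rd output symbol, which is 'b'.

Answer: 7 d

Derivation:
Bit 0: prefix='1' (no match yet)
Bit 1: prefix='11' (no match yet)
Bit 2: prefix='111' -> emit 'a', reset
Bit 3: prefix='0' (no match yet)
Bit 4: prefix='01' -> emit 'n', reset
Bit 5: prefix='1' (no match yet)
Bit 6: prefix='10' -> emit 'i', reset
Bit 7: prefix='0' (no match yet)
Bit 8: prefix='00' -> emit 'm', reset
Bit 9: prefix='1' (no match yet)
Bit 10: prefix='10' -> emit 'i', reset
Bit 11: prefix='0' (no match yet)
Bit 12: prefix='01' -> emit 'n', reset
Bit 13: prefix='1' (no match yet)
Bit 14: prefix='11' (no match yet)
Bit 15: prefix='110' -> emit 'd', reset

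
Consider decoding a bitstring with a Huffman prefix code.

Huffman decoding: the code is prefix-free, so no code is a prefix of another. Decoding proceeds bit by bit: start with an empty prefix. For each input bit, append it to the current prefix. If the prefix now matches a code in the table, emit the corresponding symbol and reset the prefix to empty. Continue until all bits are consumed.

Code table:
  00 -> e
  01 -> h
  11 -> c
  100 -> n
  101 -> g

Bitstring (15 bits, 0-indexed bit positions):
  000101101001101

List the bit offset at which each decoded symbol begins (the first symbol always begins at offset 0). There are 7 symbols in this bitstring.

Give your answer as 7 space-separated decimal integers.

Answer: 0 2 4 6 9 11 13

Derivation:
Bit 0: prefix='0' (no match yet)
Bit 1: prefix='00' -> emit 'e', reset
Bit 2: prefix='0' (no match yet)
Bit 3: prefix='01' -> emit 'h', reset
Bit 4: prefix='0' (no match yet)
Bit 5: prefix='01' -> emit 'h', reset
Bit 6: prefix='1' (no match yet)
Bit 7: prefix='10' (no match yet)
Bit 8: prefix='101' -> emit 'g', reset
Bit 9: prefix='0' (no match yet)
Bit 10: prefix='00' -> emit 'e', reset
Bit 11: prefix='1' (no match yet)
Bit 12: prefix='11' -> emit 'c', reset
Bit 13: prefix='0' (no match yet)
Bit 14: prefix='01' -> emit 'h', reset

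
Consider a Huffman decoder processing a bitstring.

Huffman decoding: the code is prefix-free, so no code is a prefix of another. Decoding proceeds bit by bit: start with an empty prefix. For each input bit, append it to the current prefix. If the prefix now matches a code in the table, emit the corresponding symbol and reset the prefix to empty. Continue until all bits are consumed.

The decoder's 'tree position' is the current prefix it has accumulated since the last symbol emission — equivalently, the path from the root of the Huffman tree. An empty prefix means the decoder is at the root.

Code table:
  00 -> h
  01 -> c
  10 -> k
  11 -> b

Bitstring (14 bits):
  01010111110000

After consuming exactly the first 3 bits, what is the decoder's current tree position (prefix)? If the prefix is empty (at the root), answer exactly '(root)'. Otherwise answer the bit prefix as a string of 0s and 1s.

Bit 0: prefix='0' (no match yet)
Bit 1: prefix='01' -> emit 'c', reset
Bit 2: prefix='0' (no match yet)

Answer: 0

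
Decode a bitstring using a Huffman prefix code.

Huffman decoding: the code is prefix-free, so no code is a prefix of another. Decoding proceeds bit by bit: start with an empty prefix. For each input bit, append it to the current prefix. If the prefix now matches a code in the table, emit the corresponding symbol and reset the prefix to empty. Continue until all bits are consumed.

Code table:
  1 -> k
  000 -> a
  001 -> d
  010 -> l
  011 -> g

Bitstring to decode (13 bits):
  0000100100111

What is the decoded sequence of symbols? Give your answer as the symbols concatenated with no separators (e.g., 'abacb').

Answer: allgk

Derivation:
Bit 0: prefix='0' (no match yet)
Bit 1: prefix='00' (no match yet)
Bit 2: prefix='000' -> emit 'a', reset
Bit 3: prefix='0' (no match yet)
Bit 4: prefix='01' (no match yet)
Bit 5: prefix='010' -> emit 'l', reset
Bit 6: prefix='0' (no match yet)
Bit 7: prefix='01' (no match yet)
Bit 8: prefix='010' -> emit 'l', reset
Bit 9: prefix='0' (no match yet)
Bit 10: prefix='01' (no match yet)
Bit 11: prefix='011' -> emit 'g', reset
Bit 12: prefix='1' -> emit 'k', reset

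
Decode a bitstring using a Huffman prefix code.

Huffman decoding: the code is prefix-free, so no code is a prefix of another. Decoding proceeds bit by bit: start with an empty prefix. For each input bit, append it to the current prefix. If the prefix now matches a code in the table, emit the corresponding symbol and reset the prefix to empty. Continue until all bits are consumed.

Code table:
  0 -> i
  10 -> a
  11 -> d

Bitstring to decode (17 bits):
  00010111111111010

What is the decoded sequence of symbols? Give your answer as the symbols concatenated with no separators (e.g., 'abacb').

Bit 0: prefix='0' -> emit 'i', reset
Bit 1: prefix='0' -> emit 'i', reset
Bit 2: prefix='0' -> emit 'i', reset
Bit 3: prefix='1' (no match yet)
Bit 4: prefix='10' -> emit 'a', reset
Bit 5: prefix='1' (no match yet)
Bit 6: prefix='11' -> emit 'd', reset
Bit 7: prefix='1' (no match yet)
Bit 8: prefix='11' -> emit 'd', reset
Bit 9: prefix='1' (no match yet)
Bit 10: prefix='11' -> emit 'd', reset
Bit 11: prefix='1' (no match yet)
Bit 12: prefix='11' -> emit 'd', reset
Bit 13: prefix='1' (no match yet)
Bit 14: prefix='10' -> emit 'a', reset
Bit 15: prefix='1' (no match yet)
Bit 16: prefix='10' -> emit 'a', reset

Answer: iiiaddddaa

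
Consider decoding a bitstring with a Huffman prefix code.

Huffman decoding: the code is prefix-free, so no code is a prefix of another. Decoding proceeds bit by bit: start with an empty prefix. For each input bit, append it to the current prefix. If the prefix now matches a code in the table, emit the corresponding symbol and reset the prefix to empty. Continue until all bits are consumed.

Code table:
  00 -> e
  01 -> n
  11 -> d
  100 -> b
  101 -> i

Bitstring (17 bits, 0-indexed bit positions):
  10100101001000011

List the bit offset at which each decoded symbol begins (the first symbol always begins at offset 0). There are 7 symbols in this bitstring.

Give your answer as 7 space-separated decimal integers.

Bit 0: prefix='1' (no match yet)
Bit 1: prefix='10' (no match yet)
Bit 2: prefix='101' -> emit 'i', reset
Bit 3: prefix='0' (no match yet)
Bit 4: prefix='00' -> emit 'e', reset
Bit 5: prefix='1' (no match yet)
Bit 6: prefix='10' (no match yet)
Bit 7: prefix='101' -> emit 'i', reset
Bit 8: prefix='0' (no match yet)
Bit 9: prefix='00' -> emit 'e', reset
Bit 10: prefix='1' (no match yet)
Bit 11: prefix='10' (no match yet)
Bit 12: prefix='100' -> emit 'b', reset
Bit 13: prefix='0' (no match yet)
Bit 14: prefix='00' -> emit 'e', reset
Bit 15: prefix='1' (no match yet)
Bit 16: prefix='11' -> emit 'd', reset

Answer: 0 3 5 8 10 13 15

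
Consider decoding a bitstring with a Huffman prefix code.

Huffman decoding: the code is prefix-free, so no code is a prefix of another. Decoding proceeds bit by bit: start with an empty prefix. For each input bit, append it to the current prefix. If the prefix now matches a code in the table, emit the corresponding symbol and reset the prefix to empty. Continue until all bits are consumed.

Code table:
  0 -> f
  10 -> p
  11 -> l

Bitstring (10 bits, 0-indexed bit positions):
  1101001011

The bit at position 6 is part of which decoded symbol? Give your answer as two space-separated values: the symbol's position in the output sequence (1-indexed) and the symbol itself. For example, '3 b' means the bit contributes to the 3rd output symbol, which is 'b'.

Answer: 5 p

Derivation:
Bit 0: prefix='1' (no match yet)
Bit 1: prefix='11' -> emit 'l', reset
Bit 2: prefix='0' -> emit 'f', reset
Bit 3: prefix='1' (no match yet)
Bit 4: prefix='10' -> emit 'p', reset
Bit 5: prefix='0' -> emit 'f', reset
Bit 6: prefix='1' (no match yet)
Bit 7: prefix='10' -> emit 'p', reset
Bit 8: prefix='1' (no match yet)
Bit 9: prefix='11' -> emit 'l', reset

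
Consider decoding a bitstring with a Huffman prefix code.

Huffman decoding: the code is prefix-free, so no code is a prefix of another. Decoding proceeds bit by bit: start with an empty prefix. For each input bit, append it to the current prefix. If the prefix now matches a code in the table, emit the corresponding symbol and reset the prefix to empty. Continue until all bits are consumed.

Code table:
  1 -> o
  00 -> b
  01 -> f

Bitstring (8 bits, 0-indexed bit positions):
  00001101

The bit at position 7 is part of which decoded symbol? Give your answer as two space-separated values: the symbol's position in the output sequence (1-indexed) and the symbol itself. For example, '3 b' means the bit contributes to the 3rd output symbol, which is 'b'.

Bit 0: prefix='0' (no match yet)
Bit 1: prefix='00' -> emit 'b', reset
Bit 2: prefix='0' (no match yet)
Bit 3: prefix='00' -> emit 'b', reset
Bit 4: prefix='1' -> emit 'o', reset
Bit 5: prefix='1' -> emit 'o', reset
Bit 6: prefix='0' (no match yet)
Bit 7: prefix='01' -> emit 'f', reset

Answer: 5 f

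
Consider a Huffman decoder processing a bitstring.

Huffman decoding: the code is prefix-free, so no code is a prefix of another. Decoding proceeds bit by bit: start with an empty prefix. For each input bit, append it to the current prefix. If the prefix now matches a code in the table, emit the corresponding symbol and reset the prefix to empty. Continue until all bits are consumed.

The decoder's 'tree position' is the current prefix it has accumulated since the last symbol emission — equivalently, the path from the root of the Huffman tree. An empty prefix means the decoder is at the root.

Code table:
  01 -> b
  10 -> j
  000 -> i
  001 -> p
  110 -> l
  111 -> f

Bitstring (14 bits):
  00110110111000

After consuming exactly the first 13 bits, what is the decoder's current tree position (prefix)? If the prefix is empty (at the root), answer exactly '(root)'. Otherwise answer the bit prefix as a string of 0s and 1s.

Answer: 00

Derivation:
Bit 0: prefix='0' (no match yet)
Bit 1: prefix='00' (no match yet)
Bit 2: prefix='001' -> emit 'p', reset
Bit 3: prefix='1' (no match yet)
Bit 4: prefix='10' -> emit 'j', reset
Bit 5: prefix='1' (no match yet)
Bit 6: prefix='11' (no match yet)
Bit 7: prefix='110' -> emit 'l', reset
Bit 8: prefix='1' (no match yet)
Bit 9: prefix='11' (no match yet)
Bit 10: prefix='111' -> emit 'f', reset
Bit 11: prefix='0' (no match yet)
Bit 12: prefix='00' (no match yet)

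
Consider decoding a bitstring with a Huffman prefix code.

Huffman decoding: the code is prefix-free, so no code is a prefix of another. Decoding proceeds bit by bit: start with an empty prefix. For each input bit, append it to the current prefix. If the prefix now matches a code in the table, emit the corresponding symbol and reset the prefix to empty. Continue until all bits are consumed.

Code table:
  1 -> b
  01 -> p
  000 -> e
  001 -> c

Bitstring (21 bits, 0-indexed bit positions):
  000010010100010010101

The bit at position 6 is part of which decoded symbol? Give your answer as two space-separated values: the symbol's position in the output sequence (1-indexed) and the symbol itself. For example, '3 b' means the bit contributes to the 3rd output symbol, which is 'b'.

Answer: 3 c

Derivation:
Bit 0: prefix='0' (no match yet)
Bit 1: prefix='00' (no match yet)
Bit 2: prefix='000' -> emit 'e', reset
Bit 3: prefix='0' (no match yet)
Bit 4: prefix='01' -> emit 'p', reset
Bit 5: prefix='0' (no match yet)
Bit 6: prefix='00' (no match yet)
Bit 7: prefix='001' -> emit 'c', reset
Bit 8: prefix='0' (no match yet)
Bit 9: prefix='01' -> emit 'p', reset
Bit 10: prefix='0' (no match yet)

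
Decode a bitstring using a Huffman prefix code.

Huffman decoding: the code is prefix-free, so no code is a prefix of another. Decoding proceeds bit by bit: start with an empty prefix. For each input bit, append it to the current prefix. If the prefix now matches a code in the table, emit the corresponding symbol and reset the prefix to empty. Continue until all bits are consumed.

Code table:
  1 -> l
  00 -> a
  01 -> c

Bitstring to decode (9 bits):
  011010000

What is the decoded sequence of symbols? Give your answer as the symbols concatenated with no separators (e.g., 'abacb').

Bit 0: prefix='0' (no match yet)
Bit 1: prefix='01' -> emit 'c', reset
Bit 2: prefix='1' -> emit 'l', reset
Bit 3: prefix='0' (no match yet)
Bit 4: prefix='01' -> emit 'c', reset
Bit 5: prefix='0' (no match yet)
Bit 6: prefix='00' -> emit 'a', reset
Bit 7: prefix='0' (no match yet)
Bit 8: prefix='00' -> emit 'a', reset

Answer: clcaa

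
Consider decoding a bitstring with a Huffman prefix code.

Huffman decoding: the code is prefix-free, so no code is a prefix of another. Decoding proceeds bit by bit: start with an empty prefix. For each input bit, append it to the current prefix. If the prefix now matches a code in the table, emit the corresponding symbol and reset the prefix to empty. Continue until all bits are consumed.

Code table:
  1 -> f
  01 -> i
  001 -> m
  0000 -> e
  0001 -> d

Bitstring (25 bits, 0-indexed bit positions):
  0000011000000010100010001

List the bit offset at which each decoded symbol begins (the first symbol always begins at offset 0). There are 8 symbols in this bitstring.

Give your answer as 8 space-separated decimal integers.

Answer: 0 4 6 7 11 15 17 21

Derivation:
Bit 0: prefix='0' (no match yet)
Bit 1: prefix='00' (no match yet)
Bit 2: prefix='000' (no match yet)
Bit 3: prefix='0000' -> emit 'e', reset
Bit 4: prefix='0' (no match yet)
Bit 5: prefix='01' -> emit 'i', reset
Bit 6: prefix='1' -> emit 'f', reset
Bit 7: prefix='0' (no match yet)
Bit 8: prefix='00' (no match yet)
Bit 9: prefix='000' (no match yet)
Bit 10: prefix='0000' -> emit 'e', reset
Bit 11: prefix='0' (no match yet)
Bit 12: prefix='00' (no match yet)
Bit 13: prefix='000' (no match yet)
Bit 14: prefix='0001' -> emit 'd', reset
Bit 15: prefix='0' (no match yet)
Bit 16: prefix='01' -> emit 'i', reset
Bit 17: prefix='0' (no match yet)
Bit 18: prefix='00' (no match yet)
Bit 19: prefix='000' (no match yet)
Bit 20: prefix='0001' -> emit 'd', reset
Bit 21: prefix='0' (no match yet)
Bit 22: prefix='00' (no match yet)
Bit 23: prefix='000' (no match yet)
Bit 24: prefix='0001' -> emit 'd', reset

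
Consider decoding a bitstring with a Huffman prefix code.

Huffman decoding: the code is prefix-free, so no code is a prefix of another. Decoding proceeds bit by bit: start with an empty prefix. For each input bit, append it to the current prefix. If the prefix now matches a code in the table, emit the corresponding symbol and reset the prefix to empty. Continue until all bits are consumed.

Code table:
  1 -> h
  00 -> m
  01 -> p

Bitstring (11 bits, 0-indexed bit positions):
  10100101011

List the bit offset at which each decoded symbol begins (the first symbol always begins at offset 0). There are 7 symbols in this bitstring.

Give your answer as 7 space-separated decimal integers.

Bit 0: prefix='1' -> emit 'h', reset
Bit 1: prefix='0' (no match yet)
Bit 2: prefix='01' -> emit 'p', reset
Bit 3: prefix='0' (no match yet)
Bit 4: prefix='00' -> emit 'm', reset
Bit 5: prefix='1' -> emit 'h', reset
Bit 6: prefix='0' (no match yet)
Bit 7: prefix='01' -> emit 'p', reset
Bit 8: prefix='0' (no match yet)
Bit 9: prefix='01' -> emit 'p', reset
Bit 10: prefix='1' -> emit 'h', reset

Answer: 0 1 3 5 6 8 10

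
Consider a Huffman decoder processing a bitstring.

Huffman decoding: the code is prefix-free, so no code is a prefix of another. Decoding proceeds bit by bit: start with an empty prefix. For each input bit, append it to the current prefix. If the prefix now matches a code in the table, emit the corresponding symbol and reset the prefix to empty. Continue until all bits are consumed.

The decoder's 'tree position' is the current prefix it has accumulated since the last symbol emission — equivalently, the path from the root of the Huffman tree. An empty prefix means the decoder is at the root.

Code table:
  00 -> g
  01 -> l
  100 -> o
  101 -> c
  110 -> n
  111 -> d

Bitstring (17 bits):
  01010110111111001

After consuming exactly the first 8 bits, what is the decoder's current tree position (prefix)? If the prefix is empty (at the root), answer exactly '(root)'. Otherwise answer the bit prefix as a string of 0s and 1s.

Bit 0: prefix='0' (no match yet)
Bit 1: prefix='01' -> emit 'l', reset
Bit 2: prefix='0' (no match yet)
Bit 3: prefix='01' -> emit 'l', reset
Bit 4: prefix='0' (no match yet)
Bit 5: prefix='01' -> emit 'l', reset
Bit 6: prefix='1' (no match yet)
Bit 7: prefix='10' (no match yet)

Answer: 10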